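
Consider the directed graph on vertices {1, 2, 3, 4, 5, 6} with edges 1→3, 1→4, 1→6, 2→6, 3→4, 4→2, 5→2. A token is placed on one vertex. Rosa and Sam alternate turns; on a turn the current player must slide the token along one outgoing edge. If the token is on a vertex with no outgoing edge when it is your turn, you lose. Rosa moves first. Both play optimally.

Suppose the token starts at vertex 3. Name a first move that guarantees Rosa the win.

Move to 4.

Build the W/L table. Terminal = L. A non-terminal position is W if it has a move to some L; otherwise it is L.
Every edge goes from a vertex to one that appears earlier in the order 6, 2, 4, 3, 1, 5, so processing vertices in that order labels each vertex after all of its successors.
6: no outgoing edge → L
2: reaches L-position 6 → W
4: only reaches 2(W), which is W → L
3: reaches L-position 4 → W
1: reaches L-position 4 → W
5: only reaches 2(W), which is W → L
From 3, the L positions reachable in one move are: 4.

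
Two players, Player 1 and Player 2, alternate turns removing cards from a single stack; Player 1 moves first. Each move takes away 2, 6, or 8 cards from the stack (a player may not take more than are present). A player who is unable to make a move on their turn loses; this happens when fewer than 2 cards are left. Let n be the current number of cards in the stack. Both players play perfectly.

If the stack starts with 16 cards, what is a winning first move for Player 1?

Build the W/L table. Terminal = L. A non-terminal position is W if it has a move to some L; otherwise it is L.
n=0: no move → L
n=1: no move → L
n=2: W (go to 0, an L position)
n=3: W (go to 1, an L position)
n=4: L (sole option 2(W) is W)
n=5: L (sole option 3(W) is W)
n=6: W (go to 4, an L position)
n=7: W (go to 5, an L position)
n=8: W (go to 0, an L position)
n=9: W (go to 1, an L position)
n=10: W (go to 4, an L position)
n=11: W (go to 5, an L position)
n=12: W (go to 4, an L position)
n=13: W (go to 5, an L position)
n=14: L (options 12(W), 8(W), 6(W) are all W)
n=15: L (options 13(W), 9(W), 7(W) are all W)
n=16: W (go to 14, an L position)
From 16, the L positions reachable in one move are: 14.

Remove 2, leaving 14.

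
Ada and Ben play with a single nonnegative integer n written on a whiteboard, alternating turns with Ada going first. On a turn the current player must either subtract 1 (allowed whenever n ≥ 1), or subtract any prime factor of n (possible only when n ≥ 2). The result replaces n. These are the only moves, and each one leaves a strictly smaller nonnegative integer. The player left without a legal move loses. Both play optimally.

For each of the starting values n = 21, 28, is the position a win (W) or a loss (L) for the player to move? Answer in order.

Work bottom-up. With no move the player to move loses. Otherwise the position is W if at least one move leads to an L position for the opponent, and L if every move leads to a W.
n=0: no move → L
n=1: →0(L), so W
n=2: →0(L), so W
n=3: →0(L), so W
n=4: →2(W), 3(W) — all W, so L
n=5: →0(L), so W
n=6: →4(L), so W
n=7: →0(L), so W
n=8: →6(W), 7(W) — all W, so L
n=9: →8(L), so W
n=10: →8(L), so W
n=11: →0(L), so W
n=12: →9(W), 10(W), 11(W) — all W, so L
n=13: →0(L), so W
n=14: →12(L), so W
n=15: →12(L), so W
n=16: →14(W), 15(W) — all W, so L
n=17: →0(L), so W
n=18: →16(L), so W
n=19: →0(L), so W
n=20: →15(W), 18(W), 19(W) — all W, so L
n=21: →20(L), so W
n=22: →20(L), so W
n=23: →0(L), so W
n=24: →21(W), 22(W), 23(W) — all W, so L
n=25: →20(L), so W
n=26: →24(L), so W
n=27: →24(L), so W
n=28: →21(W), 26(W), 27(W) — all W, so L

21: W, 28: L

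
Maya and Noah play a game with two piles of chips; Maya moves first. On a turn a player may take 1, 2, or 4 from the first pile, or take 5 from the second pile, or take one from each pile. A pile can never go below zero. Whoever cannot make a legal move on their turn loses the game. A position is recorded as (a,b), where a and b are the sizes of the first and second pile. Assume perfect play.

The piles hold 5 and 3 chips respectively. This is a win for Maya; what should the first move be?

Move to (3,3).

Classify positions by backward induction: terminal positions (no move available) are L. From any other position, the mover wins iff some move reaches an L.
No move ever increases a pile, so every position that can arise here has a ≤ 5 and b ≤ 3; it is enough to label the cells with 0 ≤ a ≤ 5 and 0 ≤ b ≤ 3.
Every move lowers a or b (never raises either), so fill the grid row by row in increasing a, and left to right within a row: each cell's successors are then already labelled.
      b=0  b=1  b=2  b=3
a=0:    L    L    L    L
a=1:    W    W    W    W
a=2:    W    W    W    W
a=3:    L    L    L    L
a=4:    W    W    W    W
a=5:    W    W    W    W
Cells with no legal move (terminal, hence L): (0,0), (0,1), (0,2), (0,3).
The remaining L cells, each justified by listing all of its moves:
(3,0): moves to (2,0)(W), (1,0)(W); every one is W ⇒ L
(3,1): moves to (2,1)(W), (1,1)(W), (2,0)(W); every one is W ⇒ L
(3,2): moves to (2,2)(W), (1,2)(W), (2,1)(W); every one is W ⇒ L
(3,3): moves to (2,3)(W), (1,3)(W), (2,2)(W); every one is W ⇒ L
Every other cell has at least one move into one of the L cells above, so it is W.
From (5,3), the L positions reachable in one move are: (3,3).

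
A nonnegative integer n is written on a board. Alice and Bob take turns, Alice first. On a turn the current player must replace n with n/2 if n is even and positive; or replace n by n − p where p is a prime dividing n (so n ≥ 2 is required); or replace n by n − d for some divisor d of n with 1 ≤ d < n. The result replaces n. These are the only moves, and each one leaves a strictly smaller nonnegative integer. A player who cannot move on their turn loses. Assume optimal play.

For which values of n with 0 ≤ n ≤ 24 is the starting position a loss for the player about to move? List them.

Compute win/loss labels from the base case upward. A position with no move is L. Any other position is W if it can reach an L in one move, else L.
n=0: no move → L
n=1: no move → L
n=2: can move to 0, which is L ⇒ W
n=3: can move to 0, which is L ⇒ W
n=4: moves to 2(W), 3(W); every one is W ⇒ L
n=5: can move to 0, which is L ⇒ W
n=6: can move to 4, which is L ⇒ W
n=7: can move to 0, which is L ⇒ W
n=8: can move to 4, which is L ⇒ W
n=9: moves to 6(W), 8(W); every one is W ⇒ L
n=10: can move to 9, which is L ⇒ W
n=11: can move to 0, which is L ⇒ W
n=12: can move to 9, which is L ⇒ W
n=13: can move to 0, which is L ⇒ W
n=14: moves to 7(W), 12(W), 13(W); every one is W ⇒ L
n=15: can move to 14, which is L ⇒ W
n=16: can move to 14, which is L ⇒ W
n=17: can move to 0, which is L ⇒ W
n=18: can move to 9, which is L ⇒ W
n=19: can move to 0, which is L ⇒ W
n=20: moves to 10(W), 15(W), 16(W), 18(W), 19(W); every one is W ⇒ L
n=21: can move to 14, which is L ⇒ W
n=22: can move to 20, which is L ⇒ W
n=23: can move to 0, which is L ⇒ W
n=24: can move to 20, which is L ⇒ W
Reading off the rows marked L gives the requested list; there are 6 such values of n.

0, 1, 4, 9, 14, 20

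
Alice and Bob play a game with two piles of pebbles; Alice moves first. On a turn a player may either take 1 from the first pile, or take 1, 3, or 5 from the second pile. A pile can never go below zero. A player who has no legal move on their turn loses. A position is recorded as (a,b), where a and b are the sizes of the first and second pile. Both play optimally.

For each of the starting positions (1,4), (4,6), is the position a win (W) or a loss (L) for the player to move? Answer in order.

Compute win/loss labels from the base case upward. A position with no move is L. Any other position is W if it can reach an L in one move, else L.
No move ever increases a pile, so every position that can arise here has a ≤ 4 and b ≤ 6; it is enough to label the cells with 0 ≤ a ≤ 4 and 0 ≤ b ≤ 6.
Every move lowers a or b (never raises either), so fill the grid row by row in increasing a, and left to right within a row: each cell's successors are then already labelled.
      b=0  b=1  b=2  b=3  b=4  b=5  b=6
a=0:    L    W    L    W    L    W    L
a=1:    W    L    W    L    W    L    W
a=2:    L    W    L    W    L    W    L
a=3:    W    L    W    L    W    L    W
a=4:    L    W    L    W    L    W    L
Cells with no legal move (terminal, hence L): (0,0).
The remaining L cells, each justified by listing all of its moves:
(0,2): the only move is to (0,1)(W), a W ⇒ L
(0,4): moves to (0,3)(W), (0,1)(W); every one is W ⇒ L
(0,6): moves to (0,5)(W), (0,3)(W), (0,1)(W); every one is W ⇒ L
(1,1): moves to (0,1)(W), (1,0)(W); every one is W ⇒ L
(1,3): moves to (0,3)(W), (1,2)(W), (1,0)(W); every one is W ⇒ L
(1,5): moves to (0,5)(W), (1,4)(W), (1,2)(W), (1,0)(W); every one is W ⇒ L
(2,0): the only move is to (1,0)(W), a W ⇒ L
(2,2): moves to (1,2)(W), (2,1)(W); every one is W ⇒ L
(2,4): moves to (1,4)(W), (2,3)(W), (2,1)(W); every one is W ⇒ L
(2,6): moves to (1,6)(W), (2,5)(W), (2,3)(W), (2,1)(W); every one is W ⇒ L
(3,1): moves to (2,1)(W), (3,0)(W); every one is W ⇒ L
(3,3): moves to (2,3)(W), (3,2)(W), (3,0)(W); every one is W ⇒ L
(3,5): moves to (2,5)(W), (3,4)(W), (3,2)(W), (3,0)(W); every one is W ⇒ L
(4,0): the only move is to (3,0)(W), a W ⇒ L
(4,2): moves to (3,2)(W), (4,1)(W); every one is W ⇒ L
(4,4): moves to (3,4)(W), (4,3)(W), (4,1)(W); every one is W ⇒ L
(4,6): moves to (3,6)(W), (4,5)(W), (4,3)(W), (4,1)(W); every one is W ⇒ L
Every other cell has at least one move into one of the L cells above, so it is W.
(1,4): the move to (0,4) reaches an L cell, so W
(4,6): one of the L cells justified above, so L

(1,4): W, (4,6): L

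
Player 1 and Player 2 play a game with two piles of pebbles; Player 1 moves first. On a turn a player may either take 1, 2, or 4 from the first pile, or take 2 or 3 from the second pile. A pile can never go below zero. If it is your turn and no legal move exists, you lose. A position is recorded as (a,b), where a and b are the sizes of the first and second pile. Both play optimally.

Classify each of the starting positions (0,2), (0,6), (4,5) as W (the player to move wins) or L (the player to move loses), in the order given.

Use the standard recursion: the mover loses at a terminal position; elsewhere, the mover wins exactly when some move hands the opponent an L position.
No move ever increases a pile, so every position that can arise here has a ≤ 4 and b ≤ 6; it is enough to label the cells with 0 ≤ a ≤ 4 and 0 ≤ b ≤ 6.
Every move lowers a or b (never raises either), so fill the grid row by row in increasing a, and left to right within a row: each cell's successors are then already labelled.
      b=0  b=1  b=2  b=3  b=4  b=5  b=6
a=0:    L    L    W    W    W    L    L
a=1:    W    W    L    L    W    W    W
a=2:    W    W    W    W    L    W    W
a=3:    L    L    W    W    W    L    L
a=4:    W    W    L    L    W    W    W
Cells with no legal move (terminal, hence L): (0,0), (0,1).
The remaining L cells, each justified by listing all of its moves:
(0,5): →(0,3)(W), (0,2)(W) — all W, so L
(0,6): →(0,4)(W), (0,3)(W) — all W, so L
(1,2): →(0,2)(W), (1,0)(W) — all W, so L
(1,3): →(0,3)(W), (1,1)(W), (1,0)(W) — all W, so L
(2,4): →(1,4)(W), (0,4)(W), (2,2)(W), (2,1)(W) — all W, so L
(3,0): →(2,0)(W), (1,0)(W) — all W, so L
(3,1): →(2,1)(W), (1,1)(W) — all W, so L
(3,5): →(2,5)(W), (1,5)(W), (3,3)(W), (3,2)(W) — all W, so L
(3,6): →(2,6)(W), (1,6)(W), (3,4)(W), (3,3)(W) — all W, so L
(4,2): →(3,2)(W), (2,2)(W), (0,2)(W), (4,0)(W) — all W, so L
(4,3): →(3,3)(W), (2,3)(W), (0,3)(W), (4,1)(W), (4,0)(W) — all W, so L
Every other cell has at least one move into one of the L cells above, so it is W.
(0,2): the move to (0,0) reaches an L cell, so W
(0,6): one of the L cells justified above, so L
(4,5): the move to (3,5) reaches an L cell, so W

(0,2): W, (0,6): L, (4,5): W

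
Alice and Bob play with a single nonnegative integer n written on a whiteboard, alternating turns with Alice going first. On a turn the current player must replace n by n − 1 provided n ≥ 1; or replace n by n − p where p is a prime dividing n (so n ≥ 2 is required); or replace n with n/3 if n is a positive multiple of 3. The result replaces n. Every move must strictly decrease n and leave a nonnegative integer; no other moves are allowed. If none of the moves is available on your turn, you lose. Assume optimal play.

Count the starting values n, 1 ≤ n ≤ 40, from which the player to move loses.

Positions with no move are L. A position that does have a move is losing for the player to move precisely when every available move leads to a winning position for the opponent. Fill in the labels:
n=0: no move → L
n=1: reaches L-position 0 → W
n=2: reaches L-position 0 → W
n=3: reaches L-position 0 → W
n=4: only reaches 2(W), 3(W), all W → L
n=5: reaches L-position 0 → W
n=6: reaches L-position 4 → W
n=7: reaches L-position 0 → W
n=8: only reaches 6(W), 7(W), all W → L
n=9: reaches L-position 8 → W
n=10: reaches L-position 8 → W
n=11: reaches L-position 0 → W
n=12: reaches L-position 4 → W
n=13: reaches L-position 0 → W
n=14: only reaches 7(W), 12(W), 13(W), all W → L
n=15: reaches L-position 14 → W
n=16: reaches L-position 14 → W
n=17: reaches L-position 0 → W
n=18: only reaches 6(W), 15(W), 16(W), 17(W), all W → L
n=19: reaches L-position 0 → W
n=20: reaches L-position 18 → W
n=21: reaches L-position 14 → W
n=22: only reaches 11(W), 20(W), 21(W), all W → L
n=23: reaches L-position 0 → W
n=24: reaches L-position 8 → W
n=25: only reaches 20(W), 24(W), all W → L
n=26: reaches L-position 25 → W
n=27: only reaches 9(W), 24(W), 26(W), all W → L
n=28: reaches L-position 27 → W
n=29: reaches L-position 0 → W
n=30: reaches L-position 25 → W
n=31: reaches L-position 0 → W
n=32: only reaches 30(W), 31(W), all W → L
n=33: reaches L-position 22 → W
n=34: reaches L-position 32 → W
n=35: only reaches 28(W), 30(W), 34(W), all W → L
n=36: reaches L-position 35 → W
n=37: reaches L-position 0 → W
n=38: only reaches 19(W), 36(W), 37(W), all W → L
n=39: reaches L-position 38 → W
n=40: reaches L-position 35 → W
L entries with 1 ≤ n ≤ 40 (n=0 is outside the asked range and is not counted): n = 4, 8, 14, 18, 22, 25, 27, 32, 35, 38; that makes 10.

10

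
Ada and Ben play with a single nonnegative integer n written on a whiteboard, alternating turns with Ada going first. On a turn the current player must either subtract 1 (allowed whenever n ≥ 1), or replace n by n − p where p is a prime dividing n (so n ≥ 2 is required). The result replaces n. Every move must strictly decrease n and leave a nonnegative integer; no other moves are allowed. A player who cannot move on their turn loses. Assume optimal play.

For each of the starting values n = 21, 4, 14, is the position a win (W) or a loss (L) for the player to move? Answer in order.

Work bottom-up. With no move the player to move loses. Otherwise the position is W if at least one move leads to an L position for the opponent, and L if every move leads to a W.
n=0: no move → L
n=1: →0(L), so W
n=2: →0(L), so W
n=3: →0(L), so W
n=4: →2(W), 3(W) — all W, so L
n=5: →0(L), so W
n=6: →4(L), so W
n=7: →0(L), so W
n=8: →6(W), 7(W) — all W, so L
n=9: →8(L), so W
n=10: →8(L), so W
n=11: →0(L), so W
n=12: →9(W), 10(W), 11(W) — all W, so L
n=13: →0(L), so W
n=14: →12(L), so W
n=15: →12(L), so W
n=16: →14(W), 15(W) — all W, so L
n=17: →0(L), so W
n=18: →16(L), so W
n=19: →0(L), so W
n=20: →15(W), 18(W), 19(W) — all W, so L
n=21: →20(L), so W

21: W, 4: L, 14: W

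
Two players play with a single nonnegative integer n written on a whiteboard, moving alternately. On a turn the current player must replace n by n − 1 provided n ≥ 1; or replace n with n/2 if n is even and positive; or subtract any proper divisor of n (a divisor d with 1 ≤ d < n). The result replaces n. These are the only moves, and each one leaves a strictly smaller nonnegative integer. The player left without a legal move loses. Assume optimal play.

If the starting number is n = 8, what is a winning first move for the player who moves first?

Move to 7.

Build the W/L table. Terminal = L. A non-terminal position is W if it has a move to some L; otherwise it is L.
n=0: no move → L
n=1: reaches L-position 0 → W
n=2: only reaches 1(W), which is W → L
n=3: reaches L-position 2 → W
n=4: reaches L-position 2 → W
n=5: only reaches 4(W), which is W → L
n=6: reaches L-position 5 → W
n=7: only reaches 6(W), which is W → L
n=8: reaches L-position 7 → W
From 8, the L positions reachable in one move are: 7.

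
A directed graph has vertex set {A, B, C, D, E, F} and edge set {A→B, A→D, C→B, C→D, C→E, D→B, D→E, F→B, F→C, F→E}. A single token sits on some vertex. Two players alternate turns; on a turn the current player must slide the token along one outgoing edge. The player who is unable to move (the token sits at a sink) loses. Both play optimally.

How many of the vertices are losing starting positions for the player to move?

Build the W/L table. Terminal = L. A non-terminal position is W if it has a move to some L; otherwise it is L.
Every edge goes from a vertex to one that appears earlier in the order B, E, D, C, F, A, so processing vertices in that order labels each vertex after all of its successors.
B: no outgoing edge → L
E: no outgoing edge → L
D: W (go to E, an L position)
C: W (go to E, an L position)
F: W (go to E, an L position)
A: W (go to B, an L position)
The L vertices are B, E; that is 2 in all.

2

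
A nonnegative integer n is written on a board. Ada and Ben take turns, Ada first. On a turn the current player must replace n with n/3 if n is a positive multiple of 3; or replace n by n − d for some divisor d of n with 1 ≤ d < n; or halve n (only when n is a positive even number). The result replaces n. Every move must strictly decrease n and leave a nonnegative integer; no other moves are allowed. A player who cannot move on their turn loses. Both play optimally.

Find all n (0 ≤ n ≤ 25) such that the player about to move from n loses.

0, 1, 4, 7, 9, 11, 13, 15, 17, 19, 23, 25

Classify positions by backward induction: terminal positions (no move available) are L. From any other position, the mover wins iff some move reaches an L.
n=0: no move → L
n=1: no move → L
n=2: W (go to 1, an L position)
n=3: W (go to 1, an L position)
n=4: L (options 2(W), 3(W) are all W)
n=5: W (go to 4, an L position)
n=6: W (go to 4, an L position)
n=7: L (sole option 6(W) is W)
n=8: W (go to 4, an L position)
n=9: L (options 3(W), 6(W), 8(W) are all W)
n=10: W (go to 9, an L position)
n=11: L (sole option 10(W) is W)
n=12: W (go to 4, an L position)
n=13: L (sole option 12(W) is W)
n=14: W (go to 7, an L position)
n=15: L (options 5(W), 10(W), 12(W), 14(W) are all W)
n=16: W (go to 15, an L position)
n=17: L (sole option 16(W) is W)
n=18: W (go to 9, an L position)
n=19: L (sole option 18(W) is W)
n=20: W (go to 15, an L position)
n=21: W (go to 7, an L position)
n=22: W (go to 11, an L position)
n=23: L (sole option 22(W) is W)
n=24: W (go to 23, an L position)
n=25: L (options 20(W), 24(W) are all W)
The losing starting values of n are exactly the entries labelled L in this table (12 of them).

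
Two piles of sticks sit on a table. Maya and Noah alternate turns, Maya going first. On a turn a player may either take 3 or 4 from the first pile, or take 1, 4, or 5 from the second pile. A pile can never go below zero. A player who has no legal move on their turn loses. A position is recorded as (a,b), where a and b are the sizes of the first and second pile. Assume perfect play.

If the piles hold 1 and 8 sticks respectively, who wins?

Build the W/L table. Terminal = L. A non-terminal position is W if it has a move to some L; otherwise it is L.
No move ever increases a pile, so every position that can arise here has a ≤ 1 and b ≤ 8; it is enough to label the cells with 0 ≤ a ≤ 1 and 0 ≤ b ≤ 8.
Every move lowers a or b (never raises either), so fill the grid row by row in increasing a, and left to right within a row: each cell's successors are then already labelled.
      b=0  b=1  b=2  b=3  b=4  b=5  b=6  b=7  b=8
a=0:    L    W    L    W    W    W    W    W    L
a=1:    L    W    L    W    W    W    W    W    L
Cells with no legal move (terminal, hence L): (0,0), (1,0).
The remaining L cells, each justified by listing all of its moves:
(0,2): the only move is to (0,1)(W), a W ⇒ L
(0,8): moves to (0,7)(W), (0,4)(W), (0,3)(W); every one is W ⇒ L
(1,2): the only move is to (1,1)(W), a W ⇒ L
(1,8): moves to (1,7)(W), (1,4)(W), (1,3)(W); every one is W ⇒ L
Every other cell has at least one move into one of the L cells above, so it is W.
The starting position (1,8) is L: whatever Maya does, the opponent receives a W position.

Noah wins.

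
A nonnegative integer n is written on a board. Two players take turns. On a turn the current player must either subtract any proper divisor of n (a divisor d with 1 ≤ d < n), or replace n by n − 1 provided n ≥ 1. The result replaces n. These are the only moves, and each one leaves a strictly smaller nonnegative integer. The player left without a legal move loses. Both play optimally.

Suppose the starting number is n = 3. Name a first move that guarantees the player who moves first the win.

Use the standard recursion: the mover loses at a terminal position; elsewhere, the mover wins exactly when some move hands the opponent an L position.
n=0: no move → L
n=1: →0(L), so W
n=2: →1(W) only, which is W, so L
n=3: →2(L), so W
From 3, the L positions reachable in one move are: 2.

Move to 2.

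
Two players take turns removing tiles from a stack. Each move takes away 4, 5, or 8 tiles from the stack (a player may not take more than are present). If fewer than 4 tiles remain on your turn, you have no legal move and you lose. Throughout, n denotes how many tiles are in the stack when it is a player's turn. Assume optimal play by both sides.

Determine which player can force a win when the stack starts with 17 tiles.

Positions with no move are L. A position that does have a move is losing for the player to move precisely when every available move leads to a winning position for the opponent. Fill in the labels:
n=0: no move → L
n=1: no move → L
n=2: no move → L
n=3: no move → L
n=4: can move to 0, which is L ⇒ W
n=5: can move to 1, which is L ⇒ W
n=6: can move to 2, which is L ⇒ W
n=7: can move to 3, which is L ⇒ W
n=8: can move to 3, which is L ⇒ W
n=9: can move to 1, which is L ⇒ W
n=10: can move to 2, which is L ⇒ W
n=11: can move to 3, which is L ⇒ W
n=12: moves to 8(W), 7(W), 4(W); every one is W ⇒ L
n=13: moves to 9(W), 8(W), 5(W); every one is W ⇒ L
n=14: moves to 10(W), 9(W), 6(W); every one is W ⇒ L
n=15: moves to 11(W), 10(W), 7(W); every one is W ⇒ L
n=16: can move to 12, which is L ⇒ W
n=17: can move to 13, which is L ⇒ W
From 17 the player to move can remove 4, leaving 13, reaching an L position.

The first player wins.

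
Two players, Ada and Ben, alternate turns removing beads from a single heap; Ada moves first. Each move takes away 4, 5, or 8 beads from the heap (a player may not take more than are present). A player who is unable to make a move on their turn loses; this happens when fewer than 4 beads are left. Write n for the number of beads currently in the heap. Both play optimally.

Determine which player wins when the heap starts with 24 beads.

Ben wins.

Build the W/L table. Terminal = L. A non-terminal position is W if it has a move to some L; otherwise it is L.
n=0: no move → L
n=1: no move → L
n=2: no move → L
n=3: no move → L
n=4: reaches L-position 0 → W
n=5: reaches L-position 1 → W
n=6: reaches L-position 2 → W
n=7: reaches L-position 3 → W
n=8: reaches L-position 3 → W
n=9: reaches L-position 1 → W
n=10: reaches L-position 2 → W
n=11: reaches L-position 3 → W
n=12: only reaches 8(W), 7(W), 4(W), all W → L
n=13: only reaches 9(W), 8(W), 5(W), all W → L
n=14: only reaches 10(W), 9(W), 6(W), all W → L
n=15: only reaches 11(W), 10(W), 7(W), all W → L
n=16: reaches L-position 12 → W
n=17: reaches L-position 13 → W
n=18: reaches L-position 14 → W
n=19: reaches L-position 15 → W
n=20: reaches L-position 15 → W
n=21: reaches L-position 13 → W
n=22: reaches L-position 14 → W
n=23: reaches L-position 15 → W
n=24: only reaches 20(W), 19(W), 16(W), all W → L
The starting position 24 is L: whatever Ada does, the opponent receives a W position.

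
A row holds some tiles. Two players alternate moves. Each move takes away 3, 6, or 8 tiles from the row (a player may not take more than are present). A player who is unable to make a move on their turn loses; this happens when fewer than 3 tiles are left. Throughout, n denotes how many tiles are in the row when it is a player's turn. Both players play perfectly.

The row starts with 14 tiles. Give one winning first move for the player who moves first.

Work bottom-up. With no move the player to move loses. Otherwise the position is W if at least one move leads to an L position for the opponent, and L if every move leads to a W.
n=0: no move → L
n=1: no move → L
n=2: no move → L
n=3: reaches L-position 0 → W
n=4: reaches L-position 1 → W
n=5: reaches L-position 2 → W
n=6: reaches L-position 0 → W
n=7: reaches L-position 1 → W
n=8: reaches L-position 2 → W
n=9: reaches L-position 1 → W
n=10: reaches L-position 2 → W
n=11: only reaches 8(W), 5(W), 3(W), all W → L
n=12: only reaches 9(W), 6(W), 4(W), all W → L
n=13: only reaches 10(W), 7(W), 5(W), all W → L
n=14: reaches L-position 11 → W
From 14, the L positions reachable in one move are: 11.

Remove 3, leaving 11.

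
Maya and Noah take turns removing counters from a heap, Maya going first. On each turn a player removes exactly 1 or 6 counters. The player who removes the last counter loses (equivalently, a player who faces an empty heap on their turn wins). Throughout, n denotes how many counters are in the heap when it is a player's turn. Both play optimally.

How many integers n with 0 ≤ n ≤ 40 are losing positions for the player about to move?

18

Compute win/loss labels from the base case upward. A position with no move is W. Any other position is W if it can reach an L in one move, else L.
n=0: no move; the opponent has just taken the last counter and therefore loses → W
n=1: →0(W) only, which is W, so L
n=2: →1(L), so W
n=3: →2(W) only, which is W, so L
n=4: →3(L), so W
n=5: →4(W) only, which is W, so L
n=6: →5(L), so W
n=7: →1(L), so W
n=8: →7(W), 2(W) — all W, so L
n=9: →8(L), so W
n=10: →9(W), 4(W) — all W, so L
n=11: →10(L), so W
n=12: →11(W), 6(W) — all W, so L
n=13: →12(L), so W
n=14: →8(L), so W
n=15: →14(W), 9(W) — all W, so L
n=16: →15(L), so W
n=17: →16(W), 11(W) — all W, so L
n=18: →17(L), so W
n=19: →18(W), 13(W) — all W, so L
n=20: →19(L), so W
n=21: →15(L), so W
n=22: →21(W), 16(W) — all W, so L
n=23: →22(L), so W
n=24: →23(W), 18(W) — all W, so L
n=25: →24(L), so W
n=26: →25(W), 20(W) — all W, so L
n=27: →26(L), so W
n=28: →22(L), so W
n=29: →28(W), 23(W) — all W, so L
n=30: →29(L), so W
n=31: →30(W), 25(W) — all W, so L
n=32: →31(L), so W
n=33: →32(W), 27(W) — all W, so L
n=34: →33(L), so W
n=35: →29(L), so W
n=36: →35(W), 30(W) — all W, so L
n=37: →36(L), so W
n=38: →37(W), 32(W) — all W, so L
n=39: →38(L), so W
n=40: →39(W), 34(W) — all W, so L
L entries with 0 ≤ n ≤ 40: n = 1, 3, 5, 8, 10, 12, 15, 17, 19, 22, 24, 26, 29, 31, 33, 36, 38, 40; that makes 18.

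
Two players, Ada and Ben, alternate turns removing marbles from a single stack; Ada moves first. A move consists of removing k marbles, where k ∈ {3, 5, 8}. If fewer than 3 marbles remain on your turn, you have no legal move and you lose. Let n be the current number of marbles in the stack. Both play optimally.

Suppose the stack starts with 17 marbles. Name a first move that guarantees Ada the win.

Label each position W (a win for the player to move) or L (a loss). A position with no legal move is L; any other position is W exactly when some move reaches an L, and L when every move reaches a W.
n=0: no move → L
n=1: no move → L
n=2: no move → L
n=3: reaches L-position 0 → W
n=4: reaches L-position 1 → W
n=5: reaches L-position 2 → W
n=6: reaches L-position 1 → W
n=7: reaches L-position 2 → W
n=8: reaches L-position 0 → W
n=9: reaches L-position 1 → W
n=10: reaches L-position 2 → W
n=11: only reaches 8(W), 6(W), 3(W), all W → L
n=12: only reaches 9(W), 7(W), 4(W), all W → L
n=13: only reaches 10(W), 8(W), 5(W), all W → L
n=14: reaches L-position 11 → W
n=15: reaches L-position 12 → W
n=16: reaches L-position 13 → W
n=17: reaches L-position 12 → W
From 17, the L positions reachable in one move are: 12.

Remove 5, leaving 12.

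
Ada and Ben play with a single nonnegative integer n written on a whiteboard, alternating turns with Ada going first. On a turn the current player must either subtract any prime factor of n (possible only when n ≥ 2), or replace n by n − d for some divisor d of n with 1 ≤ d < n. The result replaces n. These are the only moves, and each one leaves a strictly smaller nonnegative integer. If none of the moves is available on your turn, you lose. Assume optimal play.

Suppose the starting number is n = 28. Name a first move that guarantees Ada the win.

Move to 14.

Label each position W (a win for the player to move) or L (a loss). A position with no legal move is L; any other position is W exactly when some move reaches an L, and L when every move reaches a W.
n=0: no move → L
n=1: no move → L
n=2: reaches L-position 0 → W
n=3: reaches L-position 0 → W
n=4: only reaches 2(W), 3(W), all W → L
n=5: reaches L-position 0 → W
n=6: reaches L-position 4 → W
n=7: reaches L-position 0 → W
n=8: reaches L-position 4 → W
n=9: only reaches 6(W), 8(W), all W → L
n=10: reaches L-position 9 → W
n=11: reaches L-position 0 → W
n=12: reaches L-position 9 → W
n=13: reaches L-position 0 → W
n=14: only reaches 7(W), 12(W), 13(W), all W → L
n=15: reaches L-position 14 → W
n=16: reaches L-position 14 → W
n=17: reaches L-position 0 → W
n=18: reaches L-position 9 → W
n=19: reaches L-position 0 → W
n=20: only reaches 10(W), 15(W), 16(W), 18(W), 19(W), all W → L
n=21: reaches L-position 14 → W
n=22: reaches L-position 20 → W
n=23: reaches L-position 0 → W
n=24: reaches L-position 20 → W
n=25: reaches L-position 20 → W
n=26: only reaches 13(W), 24(W), 25(W), all W → L
n=27: reaches L-position 26 → W
n=28: reaches L-position 14 → W
From 28, the L positions reachable in one move are: 14, 26. Any move reaching one of these is winning.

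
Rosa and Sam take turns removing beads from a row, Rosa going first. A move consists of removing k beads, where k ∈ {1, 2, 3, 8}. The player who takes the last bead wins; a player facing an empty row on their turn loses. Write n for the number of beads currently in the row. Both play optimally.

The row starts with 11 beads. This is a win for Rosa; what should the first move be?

Work bottom-up. With no move the player to move loses. Otherwise the position is W if at least one move leads to an L position for the opponent, and L if every move leads to a W.
n=0: no move → L
n=1: W (go to 0, an L position)
n=2: W (go to 0, an L position)
n=3: W (go to 0, an L position)
n=4: L (options 3(W), 2(W), 1(W) are all W)
n=5: W (go to 4, an L position)
n=6: W (go to 4, an L position)
n=7: W (go to 4, an L position)
n=8: W (go to 0, an L position)
n=9: L (options 8(W), 7(W), 6(W), 1(W) are all W)
n=10: W (go to 9, an L position)
n=11: W (go to 9, an L position)
From 11, the L positions reachable in one move are: 9.

Remove 2, leaving 9.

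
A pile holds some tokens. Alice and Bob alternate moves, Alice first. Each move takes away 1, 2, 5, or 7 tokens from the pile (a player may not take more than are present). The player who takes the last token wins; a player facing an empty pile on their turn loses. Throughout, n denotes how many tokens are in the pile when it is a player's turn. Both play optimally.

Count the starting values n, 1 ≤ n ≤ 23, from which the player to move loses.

Positions with no move are L. A position that does have a move is losing for the player to move precisely when every available move leads to a winning position for the opponent. Fill in the labels:
n=0: no move → L
n=1: reaches L-position 0 → W
n=2: reaches L-position 0 → W
n=3: only reaches 2(W), 1(W), all W → L
n=4: reaches L-position 3 → W
n=5: reaches L-position 3 → W
n=6: only reaches 5(W), 4(W), 1(W), all W → L
n=7: reaches L-position 6 → W
n=8: reaches L-position 6 → W
n=9: only reaches 8(W), 7(W), 4(W), 2(W), all W → L
n=10: reaches L-position 9 → W
n=11: reaches L-position 9 → W
n=12: only reaches 11(W), 10(W), 7(W), 5(W), all W → L
n=13: reaches L-position 12 → W
n=14: reaches L-position 12 → W
n=15: only reaches 14(W), 13(W), 10(W), 8(W), all W → L
n=16: reaches L-position 15 → W
n=17: reaches L-position 15 → W
n=18: only reaches 17(W), 16(W), 13(W), 11(W), all W → L
n=19: reaches L-position 18 → W
n=20: reaches L-position 18 → W
n=21: only reaches 20(W), 19(W), 16(W), 14(W), all W → L
n=22: reaches L-position 21 → W
n=23: reaches L-position 21 → W
L entries with 1 ≤ n ≤ 23 (n=0 is outside the asked range and is not counted): n = 3, 6, 9, 12, 15, 18, 21; that makes 7.

7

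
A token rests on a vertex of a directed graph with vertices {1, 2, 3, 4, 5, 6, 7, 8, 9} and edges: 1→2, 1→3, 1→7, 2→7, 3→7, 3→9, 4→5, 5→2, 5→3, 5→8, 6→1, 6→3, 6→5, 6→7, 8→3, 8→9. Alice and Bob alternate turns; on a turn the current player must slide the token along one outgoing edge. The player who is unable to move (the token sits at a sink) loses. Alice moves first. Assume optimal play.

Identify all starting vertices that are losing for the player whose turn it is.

Compute win/loss labels from the base case upward. A position with no move is L. Any other position is W if it can reach an L in one move, else L.
Every edge goes from a vertex to one that appears earlier in the order 9, 7, 3, 2, 1, 8, 5, 6, 4, so processing vertices in that order labels each vertex after all of its successors.
9: no outgoing edge → L
7: no outgoing edge → L
3: can move to 7, which is L ⇒ W
2: can move to 7, which is L ⇒ W
1: can move to 7, which is L ⇒ W
8: can move to 9, which is L ⇒ W
5: moves to 8(W), 2(W), 3(W); every one is W ⇒ L
6: can move to 5, which is L ⇒ W
4: can move to 5, which is L ⇒ W
The losing starting vertices are exactly the entries labelled L in this table (3 of them).

5, 7, 9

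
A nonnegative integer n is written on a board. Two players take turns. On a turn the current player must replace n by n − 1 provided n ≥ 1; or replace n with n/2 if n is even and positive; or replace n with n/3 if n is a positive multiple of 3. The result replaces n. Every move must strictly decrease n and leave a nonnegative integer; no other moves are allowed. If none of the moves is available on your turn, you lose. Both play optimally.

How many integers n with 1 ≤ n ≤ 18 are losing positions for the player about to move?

Compute win/loss labels from the base case upward. A position with no move is L. Any other position is W if it can reach an L in one move, else L.
n=0: no move → L
n=1: W (go to 0, an L position)
n=2: L (sole option 1(W) is W)
n=3: W (go to 2, an L position)
n=4: W (go to 2, an L position)
n=5: L (sole option 4(W) is W)
n=6: W (go to 2, an L position)
n=7: L (sole option 6(W) is W)
n=8: W (go to 7, an L position)
n=9: L (options 3(W), 8(W) are all W)
n=10: W (go to 5, an L position)
n=11: L (sole option 10(W) is W)
n=12: W (go to 11, an L position)
n=13: L (sole option 12(W) is W)
n=14: W (go to 7, an L position)
n=15: W (go to 5, an L position)
n=16: L (options 8(W), 15(W) are all W)
n=17: W (go to 16, an L position)
n=18: W (go to 9, an L position)
L entries with 1 ≤ n ≤ 18 (n=0 is outside the asked range and is not counted): n = 2, 5, 7, 9, 11, 13, 16; that makes 7.

7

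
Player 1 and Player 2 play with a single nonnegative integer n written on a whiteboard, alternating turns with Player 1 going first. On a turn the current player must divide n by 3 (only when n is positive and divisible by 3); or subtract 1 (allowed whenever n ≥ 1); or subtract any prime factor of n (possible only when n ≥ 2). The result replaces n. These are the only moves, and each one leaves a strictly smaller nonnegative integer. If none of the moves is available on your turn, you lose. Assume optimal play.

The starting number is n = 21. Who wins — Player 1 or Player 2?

Positions with no move are L. A position that does have a move is losing for the player to move precisely when every available move leads to a winning position for the opponent. Fill in the labels:
n=0: no move → L
n=1: →0(L), so W
n=2: →0(L), so W
n=3: →0(L), so W
n=4: →2(W), 3(W) — all W, so L
n=5: →0(L), so W
n=6: →4(L), so W
n=7: →0(L), so W
n=8: →6(W), 7(W) — all W, so L
n=9: →8(L), so W
n=10: →8(L), so W
n=11: →0(L), so W
n=12: →4(L), so W
n=13: →0(L), so W
n=14: →7(W), 12(W), 13(W) — all W, so L
n=15: →14(L), so W
n=16: →14(L), so W
n=17: →0(L), so W
n=18: →6(W), 15(W), 16(W), 17(W) — all W, so L
n=19: →0(L), so W
n=20: →18(L), so W
n=21: →14(L), so W
The starting position 21 is W: Player 1 should move to 14, handing over an L position.

Player 1 wins.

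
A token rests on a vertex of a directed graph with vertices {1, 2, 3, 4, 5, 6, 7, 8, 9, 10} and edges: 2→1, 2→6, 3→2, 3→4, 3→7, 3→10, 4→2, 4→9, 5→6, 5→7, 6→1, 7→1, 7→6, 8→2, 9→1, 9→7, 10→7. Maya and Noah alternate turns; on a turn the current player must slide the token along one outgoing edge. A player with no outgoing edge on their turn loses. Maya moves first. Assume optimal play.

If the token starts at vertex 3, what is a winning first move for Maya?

Move to 10.

Label each position W (a win for the player to move) or L (a loss). A position with no legal move is L; any other position is W exactly when some move reaches an L, and L when every move reaches a W.
Every edge goes from a vertex to one that appears earlier in the order 1, 6, 7, 9, 5, 2, 4, 10, 8, 3, so processing vertices in that order labels each vertex after all of its successors.
1: no outgoing edge → L
6: reaches L-position 1 → W
7: reaches L-position 1 → W
9: reaches L-position 1 → W
5: only reaches 7(W), 6(W), all W → L
2: reaches L-position 1 → W
4: only reaches 2(W), 9(W), all W → L
10: only reaches 7(W), which is W → L
8: only reaches 2(W), which is W → L
3: reaches L-position 10 → W
From 3, the L positions reachable in one move are: 10, 4. Any move reaching one of these is winning.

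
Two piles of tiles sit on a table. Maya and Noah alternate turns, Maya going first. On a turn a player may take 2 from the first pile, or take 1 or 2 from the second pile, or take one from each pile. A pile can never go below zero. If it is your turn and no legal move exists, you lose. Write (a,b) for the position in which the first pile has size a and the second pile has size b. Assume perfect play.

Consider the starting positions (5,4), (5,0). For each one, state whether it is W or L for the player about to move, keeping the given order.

Use the standard recursion: the mover loses at a terminal position; elsewhere, the mover wins exactly when some move hands the opponent an L position.
No move ever increases a pile, so every position that can arise here has a ≤ 5 and b ≤ 4; it is enough to label the cells with 0 ≤ a ≤ 5 and 0 ≤ b ≤ 4.
Every move lowers a or b (never raises either), so fill the grid row by row in increasing a, and left to right within a row: each cell's successors are then already labelled.
      b=0  b=1  b=2  b=3  b=4
a=0:    L    W    W    L    W
a=1:    L    W    W    L    W
a=2:    W    W    L    W    W
a=3:    W    L    W    W    L
a=4:    L    W    W    L    W
a=5:    L    W    W    L    W
Cells with no legal move (terminal, hence L): (0,0), (1,0).
The remaining L cells, each justified by listing all of its moves:
(0,3): moves to (0,2)(W), (0,1)(W); every one is W ⇒ L
(1,3): moves to (1,2)(W), (1,1)(W), (0,2)(W); every one is W ⇒ L
(2,2): moves to (0,2)(W), (2,1)(W), (2,0)(W), (1,1)(W); every one is W ⇒ L
(3,1): moves to (1,1)(W), (3,0)(W), (2,0)(W); every one is W ⇒ L
(3,4): moves to (1,4)(W), (3,3)(W), (3,2)(W), (2,3)(W); every one is W ⇒ L
(4,0): the only move is to (2,0)(W), a W ⇒ L
(4,3): moves to (2,3)(W), (4,2)(W), (4,1)(W), (3,2)(W); every one is W ⇒ L
(5,0): the only move is to (3,0)(W), a W ⇒ L
(5,3): moves to (3,3)(W), (5,2)(W), (5,1)(W), (4,2)(W); every one is W ⇒ L
Every other cell has at least one move into one of the L cells above, so it is W.
(5,4): the move to (3,4) reaches an L cell, so W
(5,0): one of the L cells justified above, so L

(5,4): W, (5,0): L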